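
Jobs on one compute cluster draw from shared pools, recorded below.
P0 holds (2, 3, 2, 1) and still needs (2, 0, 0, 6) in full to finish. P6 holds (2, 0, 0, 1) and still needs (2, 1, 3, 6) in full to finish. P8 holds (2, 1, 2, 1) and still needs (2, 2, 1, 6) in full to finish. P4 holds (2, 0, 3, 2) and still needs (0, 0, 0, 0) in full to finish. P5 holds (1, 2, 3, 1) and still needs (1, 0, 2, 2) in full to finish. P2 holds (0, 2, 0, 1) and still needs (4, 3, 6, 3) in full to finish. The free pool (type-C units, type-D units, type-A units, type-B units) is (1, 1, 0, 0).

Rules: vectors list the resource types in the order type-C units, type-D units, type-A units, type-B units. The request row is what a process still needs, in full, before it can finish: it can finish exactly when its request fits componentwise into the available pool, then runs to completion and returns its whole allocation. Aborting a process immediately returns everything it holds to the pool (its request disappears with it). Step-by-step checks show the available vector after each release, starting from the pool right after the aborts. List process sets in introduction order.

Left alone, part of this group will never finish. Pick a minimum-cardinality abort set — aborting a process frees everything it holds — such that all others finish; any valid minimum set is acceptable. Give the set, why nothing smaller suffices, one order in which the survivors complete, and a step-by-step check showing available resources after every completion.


Minimum abort set: P0 and P6.
Key observation: no ordering could ever have run P8 before the abort of P0 and P6; with (4, 3, 2, 2) back in the pool it fits at step 4.
No one abort is enough; case by case: P0 alone leaves P6 blocked (short on type-B units); P6 alone leaves P0 blocked (short on type-B units); P8 alone leaves P0 blocked (short on type-B units); P4 alone leaves P0 blocked (short on type-B units); P5 alone leaves P0 blocked (short on type-B units); P2 alone leaves P0 blocked (short on type-B units).
Survivors finish in the order: P4, P5, P2, P8. Verifying each step (pool after the aborts first):
  pool = (5, 4, 2, 2)
  P4 needs (0, 0, 0, 0) <= (5, 4, 2, 2) -> finishes; pool += (2, 0, 3, 2) = (7, 4, 5, 4)
  P5 needs (1, 0, 2, 2) <= (7, 4, 5, 4) -> finishes; pool += (1, 2, 3, 1) = (8, 6, 8, 5)
  P2 needs (4, 3, 6, 3) <= (8, 6, 8, 5) -> finishes; pool += (0, 2, 0, 1) = (8, 8, 8, 6)
  P8 needs (2, 2, 1, 6) <= (8, 8, 8, 6) -> finishes; pool += (2, 1, 2, 1) = (10, 9, 10, 7)


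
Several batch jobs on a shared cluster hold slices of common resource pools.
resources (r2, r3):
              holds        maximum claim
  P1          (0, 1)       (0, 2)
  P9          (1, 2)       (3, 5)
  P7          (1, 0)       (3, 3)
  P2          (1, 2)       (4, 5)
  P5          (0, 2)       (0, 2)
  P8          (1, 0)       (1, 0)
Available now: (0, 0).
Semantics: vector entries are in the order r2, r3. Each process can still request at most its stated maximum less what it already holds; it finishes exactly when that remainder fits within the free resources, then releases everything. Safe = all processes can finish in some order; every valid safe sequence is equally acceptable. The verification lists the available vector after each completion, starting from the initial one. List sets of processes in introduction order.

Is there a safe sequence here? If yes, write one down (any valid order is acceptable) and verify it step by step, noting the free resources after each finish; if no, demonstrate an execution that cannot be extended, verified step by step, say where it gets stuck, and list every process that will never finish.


The state is UNSAFE.
Key observation: once P5, P1, P8 finish, the pool peaks at (1, 3) — and every remaining process still needs more r2 than that.
Going as far as possible: P5, P1, P8; after that, nothing fits. Check, step by step:
  pool = (0, 0)
  run P5 (needs (0, 0), free (0, 0)); after release of (0, 2) the pool is (0, 2)
  run P1 (needs (0, 1), free (0, 2)); after release of (0, 1) the pool is (0, 3)
  run P8 (needs (0, 0), free (0, 3)); after release of (1, 0) the pool is (1, 3)
  P9 still needs (2, 3) but only (1, 3) is free — short on r2
  P7 still needs (2, 3) but only (1, 3) is free — short on r2
  P2 still needs (3, 3) but only (1, 3) is free — short on r2
Never able to finish: P9, P7 and P2.


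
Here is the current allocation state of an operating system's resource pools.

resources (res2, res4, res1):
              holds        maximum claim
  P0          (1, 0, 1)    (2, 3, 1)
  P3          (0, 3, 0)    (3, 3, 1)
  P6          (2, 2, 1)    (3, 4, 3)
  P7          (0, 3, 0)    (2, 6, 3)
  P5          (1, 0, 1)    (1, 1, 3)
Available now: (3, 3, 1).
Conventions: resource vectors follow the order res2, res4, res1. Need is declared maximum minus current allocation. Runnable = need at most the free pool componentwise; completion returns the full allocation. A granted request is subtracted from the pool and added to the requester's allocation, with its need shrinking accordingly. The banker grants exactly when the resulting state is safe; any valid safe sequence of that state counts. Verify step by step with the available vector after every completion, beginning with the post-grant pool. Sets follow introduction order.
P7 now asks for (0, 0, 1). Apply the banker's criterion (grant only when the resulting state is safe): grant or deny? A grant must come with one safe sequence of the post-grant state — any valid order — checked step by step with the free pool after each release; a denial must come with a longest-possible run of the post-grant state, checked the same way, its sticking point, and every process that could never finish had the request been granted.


DENY: after the grant no complete ordering would exist.
Key observation: the wall is res1: completing P0, P3 brings the pool only to (4, 6, 1), and all the rest need more.
After a pretend grant, a maximal execution: P0, P3 — then nothing else fits. Step-by-step check:
  pool = (3, 3, 0)
  P0: need (1, 3, 0) fits (3, 3, 0); releases (1, 0, 1), pool now (4, 3, 1)
  P3: need (3, 0, 1) fits (4, 3, 1); releases (0, 3, 0), pool now (4, 6, 1)
  P6 still needs (1, 2, 2) but only (4, 6, 1) is free — short on res1
  P7 still needs (2, 3, 2) but only (4, 6, 1) is free — short on res1
  P5 still needs (0, 1, 2) but only (4, 6, 1) is free — short on res1
Had the request been granted, P6, P7 and P5 could never finish.


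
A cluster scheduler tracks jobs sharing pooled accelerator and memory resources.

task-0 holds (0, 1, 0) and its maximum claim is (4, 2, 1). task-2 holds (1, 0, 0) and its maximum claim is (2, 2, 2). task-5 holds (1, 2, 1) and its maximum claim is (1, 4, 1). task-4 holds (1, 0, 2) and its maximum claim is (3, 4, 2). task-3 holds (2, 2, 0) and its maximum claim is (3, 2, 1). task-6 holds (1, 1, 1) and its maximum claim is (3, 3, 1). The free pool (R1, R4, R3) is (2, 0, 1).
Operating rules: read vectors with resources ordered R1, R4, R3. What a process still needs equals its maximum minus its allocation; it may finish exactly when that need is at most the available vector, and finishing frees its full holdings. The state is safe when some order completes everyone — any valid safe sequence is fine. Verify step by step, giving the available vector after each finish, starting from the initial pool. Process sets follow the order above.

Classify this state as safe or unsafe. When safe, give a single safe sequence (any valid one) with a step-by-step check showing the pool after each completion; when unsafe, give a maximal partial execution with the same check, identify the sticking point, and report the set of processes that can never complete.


SAFE. One safe sequence: task-3, task-5, task-6, task-0, task-2, task-4.
Key observation: task-3 marks the first exact bind of the order: its need (1, 0, 1) fits the free (2, 0, 1) with zero slack on a requested resource.
Step-by-step check:
  pool = (2, 0, 1)
  task-3 needs (1, 0, 1) <= (2, 0, 1) -> finishes; pool += (2, 2, 0) = (4, 2, 1)
  task-5 needs (0, 2, 0) <= (4, 2, 1) -> finishes; pool += (1, 2, 1) = (5, 4, 2)
  task-6 needs (2, 2, 0) <= (5, 4, 2) -> finishes; pool += (1, 1, 1) = (6, 5, 3)
  task-0 needs (4, 1, 1) <= (6, 5, 3) -> finishes; pool += (0, 1, 0) = (6, 6, 3)
  task-2 needs (1, 2, 2) <= (6, 6, 3) -> finishes; pool += (1, 0, 0) = (7, 6, 3)
  task-4 needs (2, 4, 0) <= (7, 6, 3) -> finishes; pool += (1, 0, 2) = (8, 6, 5)


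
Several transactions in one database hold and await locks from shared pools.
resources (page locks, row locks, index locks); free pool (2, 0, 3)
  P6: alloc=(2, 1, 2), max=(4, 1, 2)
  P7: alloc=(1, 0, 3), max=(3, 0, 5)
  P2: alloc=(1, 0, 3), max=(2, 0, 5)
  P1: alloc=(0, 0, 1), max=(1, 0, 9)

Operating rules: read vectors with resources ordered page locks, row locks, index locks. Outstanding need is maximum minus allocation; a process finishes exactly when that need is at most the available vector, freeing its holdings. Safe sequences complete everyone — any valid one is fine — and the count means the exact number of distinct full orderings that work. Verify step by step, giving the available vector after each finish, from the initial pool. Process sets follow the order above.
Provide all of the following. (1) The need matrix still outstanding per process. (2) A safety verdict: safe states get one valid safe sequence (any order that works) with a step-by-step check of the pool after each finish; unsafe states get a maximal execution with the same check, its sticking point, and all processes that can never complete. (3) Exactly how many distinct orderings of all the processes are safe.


(1) Outstanding need per process (order page locks, row locks, index locks):
  P6: (2, 0, 0)
  P7: (2, 0, 2)
  P2: (1, 0, 2)
  P1: (1, 0, 8)
(2) The state is SAFE; one workable sequence: P2, P7, P6, P1.
Key observation: no step in this order meets a requested resource exactly; the smallest headroom is 1, first reached at P2 (need (1, 0, 2), pool (2, 0, 3)).
Check, step by step:
  pool = (2, 0, 3)
  P2 needs (1, 0, 2) <= (2, 0, 3) -> finishes; pool += (1, 0, 3) = (3, 0, 6)
  P7 needs (2, 0, 2) <= (3, 0, 6) -> finishes; pool += (1, 0, 3) = (4, 0, 9)
  P6 needs (2, 0, 0) <= (4, 0, 9) -> finishes; pool += (2, 1, 2) = (6, 1, 11)
  P1 needs (1, 0, 8) <= (6, 1, 11) -> finishes; pool += (0, 0, 1) = (6, 1, 12)
(3) Exactly 12 of the possible complete orderings are safe sequences.


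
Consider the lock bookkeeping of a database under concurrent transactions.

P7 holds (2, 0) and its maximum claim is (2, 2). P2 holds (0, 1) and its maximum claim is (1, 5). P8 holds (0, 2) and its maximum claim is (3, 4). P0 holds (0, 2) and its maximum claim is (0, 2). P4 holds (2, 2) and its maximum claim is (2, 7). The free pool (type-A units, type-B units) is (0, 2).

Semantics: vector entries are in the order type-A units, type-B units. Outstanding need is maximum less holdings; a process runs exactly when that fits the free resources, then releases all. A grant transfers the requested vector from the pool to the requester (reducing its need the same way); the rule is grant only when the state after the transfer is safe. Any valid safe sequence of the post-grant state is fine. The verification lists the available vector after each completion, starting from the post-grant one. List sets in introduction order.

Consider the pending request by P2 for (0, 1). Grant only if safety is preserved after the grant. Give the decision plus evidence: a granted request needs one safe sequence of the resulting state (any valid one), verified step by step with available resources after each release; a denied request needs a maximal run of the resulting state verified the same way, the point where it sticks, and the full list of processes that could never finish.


GRANT: granting preserves safety; a valid post-grant sequence is P0, P7, P2, P4, P8.
Key observation: (0, 1) free after granting still covers P0 first, and each release covers the next.
Step-by-step check of the post-grant state:
  pool = (0, 1)
  P0 needs (0, 0) <= (0, 1) -> finishes; pool += (0, 2) = (0, 3)
  P7 needs (0, 2) <= (0, 3) -> finishes; pool += (2, 0) = (2, 3)
  P2 needs (1, 3) <= (2, 3) -> finishes; pool += (0, 2) = (2, 5)
  P4 needs (0, 5) <= (2, 5) -> finishes; pool += (2, 2) = (4, 7)
  P8 needs (3, 2) <= (4, 7) -> finishes; pool += (0, 2) = (4, 9)


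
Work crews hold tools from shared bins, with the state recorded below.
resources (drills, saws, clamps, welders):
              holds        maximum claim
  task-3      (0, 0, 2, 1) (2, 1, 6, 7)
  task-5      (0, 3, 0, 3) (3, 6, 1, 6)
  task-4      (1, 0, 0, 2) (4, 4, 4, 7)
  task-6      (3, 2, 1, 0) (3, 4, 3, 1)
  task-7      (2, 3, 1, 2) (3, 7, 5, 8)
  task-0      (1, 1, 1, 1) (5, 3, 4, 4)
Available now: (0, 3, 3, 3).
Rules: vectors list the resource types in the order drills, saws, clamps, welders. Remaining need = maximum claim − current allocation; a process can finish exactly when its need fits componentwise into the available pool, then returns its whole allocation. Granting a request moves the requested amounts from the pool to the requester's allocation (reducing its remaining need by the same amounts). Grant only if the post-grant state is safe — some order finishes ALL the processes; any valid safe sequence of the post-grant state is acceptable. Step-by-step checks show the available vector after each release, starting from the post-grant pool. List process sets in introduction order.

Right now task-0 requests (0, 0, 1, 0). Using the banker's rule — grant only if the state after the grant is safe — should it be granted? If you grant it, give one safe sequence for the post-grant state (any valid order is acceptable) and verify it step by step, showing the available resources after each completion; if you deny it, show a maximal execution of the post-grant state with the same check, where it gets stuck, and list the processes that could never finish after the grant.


DENY: after the grant no complete ordering would exist.
Key observation: after task-6, task-5 the pool peaks at (3, 8, 3, 6), and each blocked process is short somewhere: task-3 on clamps; task-4 on clamps; task-7 on clamps; task-0 on drills.
Pretend the grant happened; the run task-6, task-5 goes as far as possible. Step-by-step check:
  pool = (0, 3, 2, 3)
  task-6 needs (0, 2, 2, 1) <= (0, 3, 2, 3) -> finishes; pool += (3, 2, 1, 0) = (3, 5, 3, 3)
  task-5 needs (3, 3, 1, 3) <= (3, 5, 3, 3) -> finishes; pool += (0, 3, 0, 3) = (3, 8, 3, 6)
  task-3 cannot run: need (2, 1, 4, 6) vs free (3, 8, 3, 6) (insufficient clamps)
  task-4 cannot run: need (3, 4, 4, 5) vs free (3, 8, 3, 6) (insufficient clamps)
  task-7 cannot run: need (1, 4, 4, 6) vs free (3, 8, 3, 6) (insufficient clamps)
  task-0 cannot run: need (4, 2, 2, 3) vs free (3, 8, 3, 6) (insufficient drills)
Had the request been granted, task-3, task-4, task-7 and task-0 could never finish.


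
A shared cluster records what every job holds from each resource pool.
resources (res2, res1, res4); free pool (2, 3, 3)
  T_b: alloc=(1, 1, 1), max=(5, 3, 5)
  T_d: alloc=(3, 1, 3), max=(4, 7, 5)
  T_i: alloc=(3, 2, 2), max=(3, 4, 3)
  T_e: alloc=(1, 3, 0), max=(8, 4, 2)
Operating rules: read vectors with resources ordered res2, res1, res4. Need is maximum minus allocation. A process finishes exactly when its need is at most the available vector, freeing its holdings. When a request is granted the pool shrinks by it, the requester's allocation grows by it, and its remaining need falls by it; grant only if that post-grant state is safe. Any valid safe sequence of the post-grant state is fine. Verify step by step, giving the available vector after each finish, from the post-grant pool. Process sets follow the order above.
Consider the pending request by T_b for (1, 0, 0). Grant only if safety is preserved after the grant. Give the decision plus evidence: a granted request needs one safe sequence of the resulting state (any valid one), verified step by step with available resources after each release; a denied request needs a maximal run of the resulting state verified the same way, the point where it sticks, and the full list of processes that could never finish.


GRANT. The post-grant state is safe; one safe sequence: T_i, T_b, T_d, T_e.
Key observation: granting shrinks the pool to (1, 3, 3), yet T_i still fits and the chain goes through.
Step-by-step check of the post-grant state:
  pool = (1, 3, 3)
  T_i needs (0, 2, 1) <= (1, 3, 3) -> finishes; pool += (3, 2, 2) = (4, 5, 5)
  T_b needs (3, 2, 4) <= (4, 5, 5) -> finishes; pool += (2, 1, 1) = (6, 6, 6)
  T_d needs (1, 6, 2) <= (6, 6, 6) -> finishes; pool += (3, 1, 3) = (9, 7, 9)
  T_e needs (7, 1, 2) <= (9, 7, 9) -> finishes; pool += (1, 3, 0) = (10, 10, 9)


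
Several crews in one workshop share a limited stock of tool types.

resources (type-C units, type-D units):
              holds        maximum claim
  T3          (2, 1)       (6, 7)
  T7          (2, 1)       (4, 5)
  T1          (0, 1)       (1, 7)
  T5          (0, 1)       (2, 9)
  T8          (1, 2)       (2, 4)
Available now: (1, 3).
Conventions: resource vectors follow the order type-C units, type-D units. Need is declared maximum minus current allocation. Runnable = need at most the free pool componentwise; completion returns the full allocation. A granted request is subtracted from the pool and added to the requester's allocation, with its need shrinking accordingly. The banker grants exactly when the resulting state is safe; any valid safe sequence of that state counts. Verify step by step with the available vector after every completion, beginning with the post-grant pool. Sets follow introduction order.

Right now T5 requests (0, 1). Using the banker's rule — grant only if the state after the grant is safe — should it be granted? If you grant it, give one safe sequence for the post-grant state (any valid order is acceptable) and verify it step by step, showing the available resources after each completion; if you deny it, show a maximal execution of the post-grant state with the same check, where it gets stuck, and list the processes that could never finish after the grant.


DENY: after the grant no complete ordering would exist.
Key observation: even finishing T8, T7 leaves just (4, 5) free — too little type-D units for any of the remaining processes.
On the post-grant state, T8, T7 is a maximal run — nothing extends it. Step-by-step check:
  pool = (1, 2)
  run T8 (needs (1, 2), free (1, 2)); after release of (1, 2) the pool is (2, 4)
  run T7 (needs (2, 4), free (2, 4)); after release of (2, 1) the pool is (4, 5)
  T3 still needs (4, 6) but only (4, 5) is free — short on type-D units
  T1 still needs (1, 6) but only (4, 5) is free — short on type-D units
  T5 still needs (2, 7) but only (4, 5) is free — short on type-D units
Post-grant, the permanently blocked set is T3, T1 and T5.


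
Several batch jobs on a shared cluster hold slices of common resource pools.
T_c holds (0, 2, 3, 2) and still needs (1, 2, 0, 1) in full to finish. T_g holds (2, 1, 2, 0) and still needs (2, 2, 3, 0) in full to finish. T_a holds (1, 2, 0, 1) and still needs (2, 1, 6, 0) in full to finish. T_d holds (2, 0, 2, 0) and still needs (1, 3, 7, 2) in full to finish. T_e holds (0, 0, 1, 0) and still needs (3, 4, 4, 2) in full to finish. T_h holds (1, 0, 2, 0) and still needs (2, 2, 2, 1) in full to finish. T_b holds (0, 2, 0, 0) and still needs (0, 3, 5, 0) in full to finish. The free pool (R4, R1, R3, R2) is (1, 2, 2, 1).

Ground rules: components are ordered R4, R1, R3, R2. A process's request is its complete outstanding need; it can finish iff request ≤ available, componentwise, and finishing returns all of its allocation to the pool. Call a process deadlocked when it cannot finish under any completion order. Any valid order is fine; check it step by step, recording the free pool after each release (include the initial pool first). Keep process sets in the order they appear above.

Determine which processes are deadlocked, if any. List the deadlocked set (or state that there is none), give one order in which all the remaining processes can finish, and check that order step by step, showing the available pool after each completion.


Deadlocked set: T_g, T_a, T_d, T_e and T_h.
Key observation: after T_c, T_b the pool peaks at (1, 6, 5, 3), and each blocked process is short somewhere: T_g on R4; T_a on R4, R3; T_d on R3; T_e on R4; T_h on R4.
A valid finishing order for the others: T_c, T_b. Check, step by step:
  pool = (1, 2, 2, 1)
  T_c needs (1, 2, 0, 1) <= (1, 2, 2, 1) -> finishes; pool += (0, 2, 3, 2) = (1, 4, 5, 3)
  T_b needs (0, 3, 5, 0) <= (1, 4, 5, 3) -> finishes; pool += (0, 2, 0, 0) = (1, 6, 5, 3)
None of the blocked processes ever fits:
  T_g cannot run: need (2, 2, 3, 0) vs free (1, 6, 5, 3) (insufficient R4)
  T_a cannot run: need (2, 1, 6, 0) vs free (1, 6, 5, 3) (insufficient R4 and R3)
  T_d cannot run: need (1, 3, 7, 2) vs free (1, 6, 5, 3) (insufficient R3)
  T_e cannot run: need (3, 4, 4, 2) vs free (1, 6, 5, 3) (insufficient R4)
  T_h cannot run: need (2, 2, 2, 1) vs free (1, 6, 5, 3) (insufficient R4)


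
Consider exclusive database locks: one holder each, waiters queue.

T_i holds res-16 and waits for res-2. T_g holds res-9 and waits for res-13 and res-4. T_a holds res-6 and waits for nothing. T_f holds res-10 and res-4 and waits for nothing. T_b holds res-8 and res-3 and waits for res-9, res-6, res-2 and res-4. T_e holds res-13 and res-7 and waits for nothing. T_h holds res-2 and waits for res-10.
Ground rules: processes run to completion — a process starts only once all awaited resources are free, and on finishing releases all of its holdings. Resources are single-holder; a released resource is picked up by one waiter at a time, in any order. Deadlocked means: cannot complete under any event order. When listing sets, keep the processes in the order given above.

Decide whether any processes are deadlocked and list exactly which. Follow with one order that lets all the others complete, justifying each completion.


No process is deadlocked.
Key observation: every chain of waits terminates; starting from the processes that wait on nothing, all the rest unlock in turn.
One completion order for the rest: T_f, T_h, T_a, T_i, T_e, T_g, T_b.
Verifying each step:
  run T_f (it waits on nothing); releases res-10 and res-4
  run T_h (all its waits — res-10 — are resolved); releases res-2
  run T_a (it waits on nothing); releases res-6
  run T_i (all its waits — res-2 — are resolved); releases res-16
  run T_e (it waits on nothing); releases res-13 and res-7
  run T_g (all its waits — res-13 and res-4 — are resolved); releases res-9
  run T_b (all its waits — res-9, res-6, res-2 and res-4 — are resolved); releases res-8 and res-3


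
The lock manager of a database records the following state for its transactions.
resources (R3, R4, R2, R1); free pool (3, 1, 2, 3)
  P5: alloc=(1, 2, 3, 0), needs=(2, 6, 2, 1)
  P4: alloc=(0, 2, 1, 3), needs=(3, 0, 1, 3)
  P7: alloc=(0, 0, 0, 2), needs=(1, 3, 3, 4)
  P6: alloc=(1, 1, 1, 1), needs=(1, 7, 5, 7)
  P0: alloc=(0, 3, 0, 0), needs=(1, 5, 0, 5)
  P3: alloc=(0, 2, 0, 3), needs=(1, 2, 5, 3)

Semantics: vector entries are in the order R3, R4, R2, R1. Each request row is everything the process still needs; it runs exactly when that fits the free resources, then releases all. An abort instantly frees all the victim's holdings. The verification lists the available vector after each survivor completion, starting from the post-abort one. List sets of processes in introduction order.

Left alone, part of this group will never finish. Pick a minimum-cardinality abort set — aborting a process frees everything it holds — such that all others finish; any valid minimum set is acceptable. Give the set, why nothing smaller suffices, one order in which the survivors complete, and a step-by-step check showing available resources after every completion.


Minimum abort set: P3.
Key observation: aborting P3 returns (0, 2, 0, 3), and P0 — hopeless before — runs at step 2 with the returned capacity in the pool.
No smaller set exists: with zero aborts the deadlock remains.
One survivor order: P4, P0, P7, P5, P6. Check, step by step (post-abort pool first):
  pool = (3, 3, 2, 6)
  P4: need (3, 0, 1, 3) fits (3, 3, 2, 6); releases (0, 2, 1, 3), pool now (3, 5, 3, 9)
  P0: need (1, 5, 0, 5) fits (3, 5, 3, 9); releases (0, 3, 0, 0), pool now (3, 8, 3, 9)
  P7: need (1, 3, 3, 4) fits (3, 8, 3, 9); releases (0, 0, 0, 2), pool now (3, 8, 3, 11)
  P5: need (2, 6, 2, 1) fits (3, 8, 3, 11); releases (1, 2, 3, 0), pool now (4, 10, 6, 11)
  P6: need (1, 7, 5, 7) fits (4, 10, 6, 11); releases (1, 1, 1, 1), pool now (5, 11, 7, 12)


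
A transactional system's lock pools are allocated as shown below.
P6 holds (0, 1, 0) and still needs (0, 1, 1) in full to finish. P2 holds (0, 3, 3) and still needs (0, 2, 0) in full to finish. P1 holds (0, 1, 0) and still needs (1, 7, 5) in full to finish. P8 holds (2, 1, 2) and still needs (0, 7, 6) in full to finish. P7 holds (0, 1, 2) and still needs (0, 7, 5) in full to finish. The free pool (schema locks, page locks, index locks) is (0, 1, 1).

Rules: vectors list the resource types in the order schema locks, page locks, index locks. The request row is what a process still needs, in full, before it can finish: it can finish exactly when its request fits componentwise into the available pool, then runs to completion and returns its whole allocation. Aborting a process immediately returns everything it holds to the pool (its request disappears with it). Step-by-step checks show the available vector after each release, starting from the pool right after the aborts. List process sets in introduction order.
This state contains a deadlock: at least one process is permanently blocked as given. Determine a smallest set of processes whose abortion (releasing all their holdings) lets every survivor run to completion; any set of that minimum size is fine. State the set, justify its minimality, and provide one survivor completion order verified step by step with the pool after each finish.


Minimum abort set: P1 and P7.
Key observation: before aborting P1 and P7, P8 was permanently blocked — no order could ever run it; afterwards it completes at step 3.
Why nothing smaller works — every single abort fails: P6 alone leaves P1 blocked (short on schema locks, page locks and index locks); P2 alone leaves P1 blocked (short on schema locks, page locks and index locks); P1 alone leaves P8 blocked (short on page locks and index locks); P8 alone leaves P1 blocked (short on page locks); P7 alone leaves P1 blocked (short on schema locks and page locks).
One survivor order: P2, P6, P8. Walking it through (post-abort pool first):
  pool = (0, 3, 3)
  P2 needs (0, 2, 0) <= (0, 3, 3) -> finishes; pool += (0, 3, 3) = (0, 6, 6)
  P6 needs (0, 1, 1) <= (0, 6, 6) -> finishes; pool += (0, 1, 0) = (0, 7, 6)
  P8 needs (0, 7, 6) <= (0, 7, 6) -> finishes; pool += (2, 1, 2) = (2, 8, 8)


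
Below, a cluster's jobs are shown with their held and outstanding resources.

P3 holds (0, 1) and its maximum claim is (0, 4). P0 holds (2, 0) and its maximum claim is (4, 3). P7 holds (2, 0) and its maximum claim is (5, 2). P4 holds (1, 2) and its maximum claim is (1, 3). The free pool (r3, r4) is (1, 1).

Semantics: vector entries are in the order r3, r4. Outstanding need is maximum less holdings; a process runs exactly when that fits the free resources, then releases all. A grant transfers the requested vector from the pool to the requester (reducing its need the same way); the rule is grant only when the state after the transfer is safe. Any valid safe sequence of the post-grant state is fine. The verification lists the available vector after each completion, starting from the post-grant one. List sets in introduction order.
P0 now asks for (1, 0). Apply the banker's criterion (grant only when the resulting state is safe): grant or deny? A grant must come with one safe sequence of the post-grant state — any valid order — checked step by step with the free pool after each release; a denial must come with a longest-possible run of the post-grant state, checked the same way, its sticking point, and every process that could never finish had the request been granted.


GRANT: granting preserves safety; a valid post-grant sequence is P4, P0, P7, P3.
Key observation: (0, 1) free after granting still covers P4 first, and each release covers the next.
Check on the post-grant state, step by step:
  pool = (0, 1)
  P4 needs (0, 1) <= (0, 1) -> finishes; pool += (1, 2) = (1, 3)
  P0 needs (1, 3) <= (1, 3) -> finishes; pool += (3, 0) = (4, 3)
  P7 needs (3, 2) <= (4, 3) -> finishes; pool += (2, 0) = (6, 3)
  P3 needs (0, 3) <= (6, 3) -> finishes; pool += (0, 1) = (6, 4)


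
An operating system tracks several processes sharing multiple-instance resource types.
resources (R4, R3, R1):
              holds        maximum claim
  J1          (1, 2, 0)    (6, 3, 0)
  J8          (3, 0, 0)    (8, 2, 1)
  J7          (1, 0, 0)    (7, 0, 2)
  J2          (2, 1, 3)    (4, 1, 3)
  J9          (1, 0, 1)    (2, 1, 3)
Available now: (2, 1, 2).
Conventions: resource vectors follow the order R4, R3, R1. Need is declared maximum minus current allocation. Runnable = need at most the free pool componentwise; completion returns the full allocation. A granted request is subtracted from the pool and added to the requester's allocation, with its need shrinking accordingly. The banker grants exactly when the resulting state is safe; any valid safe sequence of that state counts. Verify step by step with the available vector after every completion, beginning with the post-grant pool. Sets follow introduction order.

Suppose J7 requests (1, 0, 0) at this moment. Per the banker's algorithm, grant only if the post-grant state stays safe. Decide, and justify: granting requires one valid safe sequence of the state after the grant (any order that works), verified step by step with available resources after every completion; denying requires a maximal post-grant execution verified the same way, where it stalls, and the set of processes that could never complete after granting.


DENY — the pretend-granted state is unsafe.
Key observation: even finishing J9, J2 leaves just (4, 2, 6) free — too little R4 for any of the remaining processes.
On the post-grant state, J9, J2 is a maximal run — nothing extends it. Walking it through:
  pool = (1, 1, 2)
  run J9 (needs (1, 1, 2), free (1, 1, 2)); after release of (1, 0, 1) the pool is (2, 1, 3)
  run J2 (needs (2, 0, 0), free (2, 1, 3)); after release of (2, 1, 3) the pool is (4, 2, 6)
  J1 still needs (5, 1, 0) but only (4, 2, 6) is free — short on R4
  J8 still needs (5, 2, 1) but only (4, 2, 6) is free — short on R4
  J7 still needs (5, 0, 2) but only (4, 2, 6) is free — short on R4
Post-grant, the permanently blocked set is J1, J8 and J7.


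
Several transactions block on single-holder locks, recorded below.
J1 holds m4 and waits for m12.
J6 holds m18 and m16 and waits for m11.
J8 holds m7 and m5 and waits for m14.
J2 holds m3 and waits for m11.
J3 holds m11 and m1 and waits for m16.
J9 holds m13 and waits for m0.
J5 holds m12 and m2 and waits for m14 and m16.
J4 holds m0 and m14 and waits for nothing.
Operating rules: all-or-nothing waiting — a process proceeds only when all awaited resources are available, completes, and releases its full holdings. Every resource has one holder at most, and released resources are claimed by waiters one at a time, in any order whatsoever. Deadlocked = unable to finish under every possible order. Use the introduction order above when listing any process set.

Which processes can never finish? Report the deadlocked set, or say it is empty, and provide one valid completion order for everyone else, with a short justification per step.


The deadlocked set is J1, J6, J2, J3 and J5.
Key observation: the cycle J6 -> J3 -> J6 can never break — each member waits on the next; J1, J2 and J5 wait into the deadlock from upstream.
The rest can finish in the order J4, J9, J8.
Walking it through:
  J4 waits on nothing -> runs at once and releases m0 and m14
  run J9 (all its waits — m0 — are resolved); releases m13
  run J8 (all its waits — m14 — are resolved); releases m7 and m5


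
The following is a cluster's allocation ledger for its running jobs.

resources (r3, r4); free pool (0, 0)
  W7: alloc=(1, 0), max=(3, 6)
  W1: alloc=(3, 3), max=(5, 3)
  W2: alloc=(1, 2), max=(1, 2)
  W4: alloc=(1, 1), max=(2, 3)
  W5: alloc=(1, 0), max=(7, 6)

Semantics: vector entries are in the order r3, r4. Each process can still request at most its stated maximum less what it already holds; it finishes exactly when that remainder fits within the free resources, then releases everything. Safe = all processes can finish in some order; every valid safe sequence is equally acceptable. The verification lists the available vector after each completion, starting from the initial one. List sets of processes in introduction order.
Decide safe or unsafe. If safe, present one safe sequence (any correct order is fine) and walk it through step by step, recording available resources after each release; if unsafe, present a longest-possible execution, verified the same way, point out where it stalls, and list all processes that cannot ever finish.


SAFE — a valid safe sequence is W2, W4, W1, W7, W5.
Key observation: the order's first zero-slack moment is W4 ((1, 2) needed, (1, 2) free — a requested resource with nothing to spare).
Step-by-step check:
  pool = (0, 0)
  W2 needs (0, 0) <= (0, 0) -> finishes; pool += (1, 2) = (1, 2)
  W4 needs (1, 2) <= (1, 2) -> finishes; pool += (1, 1) = (2, 3)
  W1 needs (2, 0) <= (2, 3) -> finishes; pool += (3, 3) = (5, 6)
  W7 needs (2, 6) <= (5, 6) -> finishes; pool += (1, 0) = (6, 6)
  W5 needs (6, 6) <= (6, 6) -> finishes; pool += (1, 0) = (7, 6)


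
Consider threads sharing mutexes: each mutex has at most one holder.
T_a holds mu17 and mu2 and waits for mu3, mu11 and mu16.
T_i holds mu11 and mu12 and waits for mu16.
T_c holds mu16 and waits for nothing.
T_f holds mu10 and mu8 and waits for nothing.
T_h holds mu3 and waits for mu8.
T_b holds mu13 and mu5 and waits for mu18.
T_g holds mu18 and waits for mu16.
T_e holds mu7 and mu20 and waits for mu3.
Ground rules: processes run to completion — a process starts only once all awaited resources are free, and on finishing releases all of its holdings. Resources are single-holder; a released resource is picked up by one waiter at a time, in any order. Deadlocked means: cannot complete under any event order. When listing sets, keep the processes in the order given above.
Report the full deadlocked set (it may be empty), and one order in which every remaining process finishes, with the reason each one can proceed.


Nothing here is deadlocked.
Key observation: no waiting chain loops back on itself — every chain ends at a process that waits on nothing, so everyone eventually runs.
The rest can finish in the order T_c, T_i, T_f, T_h, T_a, T_e, T_g, T_b.
Check, step by step:
  T_c: no waits; runs immediately, freeing mu16
  T_i: everything it awaited (mu16) is free; runs, freeing mu11 and mu12
  T_f: no waits; runs immediately, freeing mu10 and mu8
  T_h: everything it awaited (mu8) is free; runs, freeing mu3
  T_a: everything it awaited (mu3, mu11 and mu16) is free; runs, freeing mu17 and mu2
  T_e: everything it awaited (mu3) is free; runs, freeing mu7 and mu20
  T_g: everything it awaited (mu16) is free; runs, freeing mu18
  T_b: everything it awaited (mu18) is free; runs, freeing mu13 and mu5


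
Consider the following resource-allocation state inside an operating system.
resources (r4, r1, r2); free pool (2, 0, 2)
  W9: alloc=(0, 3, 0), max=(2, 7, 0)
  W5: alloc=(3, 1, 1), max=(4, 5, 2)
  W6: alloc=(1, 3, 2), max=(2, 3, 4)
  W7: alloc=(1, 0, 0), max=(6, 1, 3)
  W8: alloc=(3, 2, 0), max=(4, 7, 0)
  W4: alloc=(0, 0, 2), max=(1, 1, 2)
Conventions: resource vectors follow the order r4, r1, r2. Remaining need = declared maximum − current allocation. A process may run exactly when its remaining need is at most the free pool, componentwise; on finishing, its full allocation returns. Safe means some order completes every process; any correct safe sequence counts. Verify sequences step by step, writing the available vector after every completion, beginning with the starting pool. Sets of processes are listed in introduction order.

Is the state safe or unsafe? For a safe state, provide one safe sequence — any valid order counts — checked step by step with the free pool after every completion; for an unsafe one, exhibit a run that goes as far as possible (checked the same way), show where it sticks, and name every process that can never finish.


UNSAFE.
Key observation: after W6, W4 the pool peaks at (3, 3, 6), and each blocked process is short somewhere: W9 on r1; W5 on r1; W7 on r4; W8 on r1.
Going as far as possible: W6, W4; after that, nothing fits. Verifying each step:
  pool = (2, 0, 2)
  W6 needs (1, 0, 2) <= (2, 0, 2) -> finishes; pool += (1, 3, 2) = (3, 3, 4)
  W4 needs (1, 1, 0) <= (3, 3, 4) -> finishes; pool += (0, 0, 2) = (3, 3, 6)
  blocked: W9 wants (2, 4, 0), pool (3, 3, 6) — not enough r1
  blocked: W5 wants (1, 4, 1), pool (3, 3, 6) — not enough r1
  blocked: W7 wants (5, 1, 3), pool (3, 3, 6) — not enough r4
  blocked: W8 wants (1, 5, 0), pool (3, 3, 6) — not enough r1
Never able to finish: W9, W5, W7 and W8.


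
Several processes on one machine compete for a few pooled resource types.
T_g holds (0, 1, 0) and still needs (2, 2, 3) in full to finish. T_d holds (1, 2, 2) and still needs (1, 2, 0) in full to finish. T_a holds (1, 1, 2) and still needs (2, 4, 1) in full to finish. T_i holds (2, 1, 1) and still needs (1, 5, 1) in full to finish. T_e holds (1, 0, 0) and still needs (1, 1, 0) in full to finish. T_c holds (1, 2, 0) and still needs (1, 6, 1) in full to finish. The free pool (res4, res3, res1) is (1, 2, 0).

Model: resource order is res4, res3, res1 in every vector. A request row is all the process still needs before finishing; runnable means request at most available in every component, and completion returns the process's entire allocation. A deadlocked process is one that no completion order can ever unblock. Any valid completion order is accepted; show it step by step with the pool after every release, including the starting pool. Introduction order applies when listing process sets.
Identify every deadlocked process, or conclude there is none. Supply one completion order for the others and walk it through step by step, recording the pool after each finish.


No process is deadlocked.
Key observation: T_d fits the free pool immediately, and its release cascades until everyone finishes.
One completion order for the rest: T_d, T_e, T_a, T_g, T_c, T_i. Step-by-step check:
  pool = (1, 2, 0)
  T_d: need (1, 2, 0) fits (1, 2, 0); releases (1, 2, 2), pool now (2, 4, 2)
  T_e: need (1, 1, 0) fits (2, 4, 2); releases (1, 0, 0), pool now (3, 4, 2)
  T_a: need (2, 4, 1) fits (3, 4, 2); releases (1, 1, 2), pool now (4, 5, 4)
  T_g: need (2, 2, 3) fits (4, 5, 4); releases (0, 1, 0), pool now (4, 6, 4)
  T_c: need (1, 6, 1) fits (4, 6, 4); releases (1, 2, 0), pool now (5, 8, 4)
  T_i: need (1, 5, 1) fits (5, 8, 4); releases (2, 1, 1), pool now (7, 9, 5)


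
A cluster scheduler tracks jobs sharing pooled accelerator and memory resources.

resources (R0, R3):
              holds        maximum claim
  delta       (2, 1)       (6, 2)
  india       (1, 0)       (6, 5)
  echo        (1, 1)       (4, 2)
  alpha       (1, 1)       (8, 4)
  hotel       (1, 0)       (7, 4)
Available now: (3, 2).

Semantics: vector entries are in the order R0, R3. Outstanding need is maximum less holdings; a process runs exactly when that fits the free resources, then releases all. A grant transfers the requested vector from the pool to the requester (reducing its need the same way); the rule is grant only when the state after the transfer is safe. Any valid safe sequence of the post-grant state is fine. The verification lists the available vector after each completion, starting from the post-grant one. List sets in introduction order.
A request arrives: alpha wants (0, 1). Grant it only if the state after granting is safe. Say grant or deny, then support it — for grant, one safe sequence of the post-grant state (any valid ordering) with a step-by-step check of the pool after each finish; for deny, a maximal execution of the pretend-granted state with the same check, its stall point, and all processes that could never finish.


DENY: after the grant no complete ordering would exist.
Key observation: after echo, delta the pool peaks at (6, 3), and each blocked process is short somewhere: india on R3; alpha on R0; hotel on R3.
After a pretend grant, a maximal execution: echo, delta — then nothing else fits. Check, step by step:
  pool = (3, 1)
  run echo (needs (3, 1), free (3, 1)); after release of (1, 1) the pool is (4, 2)
  run delta (needs (4, 1), free (4, 2)); after release of (2, 1) the pool is (6, 3)
  india cannot run: need (5, 5) vs free (6, 3) (insufficient R3)
  alpha cannot run: need (7, 2) vs free (6, 3) (insufficient R0)
  hotel cannot run: need (6, 4) vs free (6, 3) (insufficient R3)
Had the request been granted, india, alpha and hotel could never finish.
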